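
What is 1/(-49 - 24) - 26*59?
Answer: -111983/73 ≈ -1534.0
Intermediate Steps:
1/(-49 - 24) - 26*59 = 1/(-73) - 1534 = -1/73 - 1534 = -111983/73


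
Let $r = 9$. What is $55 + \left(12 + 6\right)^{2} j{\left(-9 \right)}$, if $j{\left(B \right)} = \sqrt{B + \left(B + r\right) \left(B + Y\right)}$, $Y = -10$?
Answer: $55 + 972 i \approx 55.0 + 972.0 i$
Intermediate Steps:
$j{\left(B \right)} = \sqrt{B + \left(-10 + B\right) \left(9 + B\right)}$ ($j{\left(B \right)} = \sqrt{B + \left(B + 9\right) \left(B - 10\right)} = \sqrt{B + \left(9 + B\right) \left(-10 + B\right)} = \sqrt{B + \left(-10 + B\right) \left(9 + B\right)}$)
$55 + \left(12 + 6\right)^{2} j{\left(-9 \right)} = 55 + \left(12 + 6\right)^{2} \sqrt{-90 + \left(-9\right)^{2}} = 55 + 18^{2} \sqrt{-90 + 81} = 55 + 324 \sqrt{-9} = 55 + 324 \cdot 3 i = 55 + 972 i$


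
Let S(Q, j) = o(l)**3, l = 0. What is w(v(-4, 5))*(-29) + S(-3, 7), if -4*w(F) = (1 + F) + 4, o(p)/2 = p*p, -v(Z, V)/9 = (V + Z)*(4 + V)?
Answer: -551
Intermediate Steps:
v(Z, V) = -9*(4 + V)*(V + Z) (v(Z, V) = -9*(V + Z)*(4 + V) = -9*(4 + V)*(V + Z))
o(p) = 2*p**2 (o(p) = 2*(p*p) = 2*p**2)
w(F) = -5/4 - F/4 (w(F) = -((1 + F) + 4)/4 = -(5 + F)/4 = -5/4 - F/4)
S(Q, j) = 0 (S(Q, j) = (2*0**2)**3 = (2*0)**3 = 0**3 = 0)
w(v(-4, 5))*(-29) + S(-3, 7) = (-5/4 - (-36*5 - 36*(-4) - 9*5**2 - 9*5*(-4))/4)*(-29) + 0 = (-5/4 - (-180 + 144 - 9*25 + 180)/4)*(-29) + 0 = (-5/4 - (-180 + 144 - 225 + 180)/4)*(-29) + 0 = (-5/4 - 1/4*(-81))*(-29) + 0 = (-5/4 + 81/4)*(-29) + 0 = 19*(-29) + 0 = -551 + 0 = -551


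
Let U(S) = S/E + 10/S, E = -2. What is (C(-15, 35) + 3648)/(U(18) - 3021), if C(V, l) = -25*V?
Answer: -36207/27265 ≈ -1.3280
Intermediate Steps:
U(S) = 10/S - S/2 (U(S) = S/(-2) + 10/S = S*(-1/2) + 10/S = -S/2 + 10/S = 10/S - S/2)
(C(-15, 35) + 3648)/(U(18) - 3021) = (-25*(-15) + 3648)/((10/18 - 1/2*18) - 3021) = (375 + 3648)/((10*(1/18) - 9) - 3021) = 4023/((5/9 - 9) - 3021) = 4023/(-76/9 - 3021) = 4023/(-27265/9) = 4023*(-9/27265) = -36207/27265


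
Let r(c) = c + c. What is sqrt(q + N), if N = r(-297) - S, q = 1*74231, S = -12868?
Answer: sqrt(86505) ≈ 294.12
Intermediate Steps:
r(c) = 2*c
q = 74231
N = 12274 (N = 2*(-297) - 1*(-12868) = -594 + 12868 = 12274)
sqrt(q + N) = sqrt(74231 + 12274) = sqrt(86505)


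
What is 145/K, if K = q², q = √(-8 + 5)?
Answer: -145/3 ≈ -48.333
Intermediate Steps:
q = I*√3 (q = √(-3) = I*√3 ≈ 1.732*I)
K = -3 (K = (I*√3)² = -3)
145/K = 145/(-3) = 145*(-⅓) = -145/3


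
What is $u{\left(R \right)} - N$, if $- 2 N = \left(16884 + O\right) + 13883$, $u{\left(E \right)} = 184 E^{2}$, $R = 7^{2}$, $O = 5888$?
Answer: $\frac{920223}{2} \approx 4.6011 \cdot 10^{5}$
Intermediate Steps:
$R = 49$
$N = - \frac{36655}{2}$ ($N = - \frac{\left(16884 + 5888\right) + 13883}{2} = - \frac{22772 + 13883}{2} = \left(- \frac{1}{2}\right) 36655 = - \frac{36655}{2} \approx -18328.0$)
$u{\left(R \right)} - N = 184 \cdot 49^{2} - - \frac{36655}{2} = 184 \cdot 2401 + \frac{36655}{2} = 441784 + \frac{36655}{2} = \frac{920223}{2}$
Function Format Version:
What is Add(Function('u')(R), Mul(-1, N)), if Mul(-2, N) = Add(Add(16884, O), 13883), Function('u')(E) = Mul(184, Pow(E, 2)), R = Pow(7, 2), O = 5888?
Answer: Rational(920223, 2) ≈ 4.6011e+5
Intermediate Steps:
R = 49
N = Rational(-36655, 2) (N = Mul(Rational(-1, 2), Add(Add(16884, 5888), 13883)) = Mul(Rational(-1, 2), Add(22772, 13883)) = Mul(Rational(-1, 2), 36655) = Rational(-36655, 2) ≈ -18328.)
Add(Function('u')(R), Mul(-1, N)) = Add(Mul(184, Pow(49, 2)), Mul(-1, Rational(-36655, 2))) = Add(Mul(184, 2401), Rational(36655, 2)) = Add(441784, Rational(36655, 2)) = Rational(920223, 2)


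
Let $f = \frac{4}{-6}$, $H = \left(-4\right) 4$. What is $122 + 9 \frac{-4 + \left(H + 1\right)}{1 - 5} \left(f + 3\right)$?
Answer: $\frac{887}{4} \approx 221.75$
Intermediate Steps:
$H = -16$
$f = - \frac{2}{3}$ ($f = 4 \left(- \frac{1}{6}\right) = - \frac{2}{3} \approx -0.66667$)
$122 + 9 \frac{-4 + \left(H + 1\right)}{1 - 5} \left(f + 3\right) = 122 + 9 \frac{-4 + \left(-16 + 1\right)}{1 - 5} \left(- \frac{2}{3} + 3\right) = 122 + 9 \frac{-4 - 15}{-4} \cdot \frac{7}{3} = 122 + 9 \left(-19\right) \left(- \frac{1}{4}\right) \frac{7}{3} = 122 + 9 \cdot \frac{19}{4} \cdot \frac{7}{3} = 122 + 9 \cdot \frac{133}{12} = 122 + \frac{399}{4} = \frac{887}{4}$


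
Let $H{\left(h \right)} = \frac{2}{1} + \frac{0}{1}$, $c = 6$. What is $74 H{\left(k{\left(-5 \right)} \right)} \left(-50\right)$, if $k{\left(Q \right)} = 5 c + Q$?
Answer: $-7400$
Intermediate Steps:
$k{\left(Q \right)} = 30 + Q$ ($k{\left(Q \right)} = 5 \cdot 6 + Q = 30 + Q$)
$H{\left(h \right)} = 2$ ($H{\left(h \right)} = 2 \cdot 1 + 0 \cdot 1 = 2 + 0 = 2$)
$74 H{\left(k{\left(-5 \right)} \right)} \left(-50\right) = 74 \cdot 2 \left(-50\right) = 148 \left(-50\right) = -7400$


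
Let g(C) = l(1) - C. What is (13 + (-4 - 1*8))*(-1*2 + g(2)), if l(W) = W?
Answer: -3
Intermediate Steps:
g(C) = 1 - C
(13 + (-4 - 1*8))*(-1*2 + g(2)) = (13 + (-4 - 1*8))*(-1*2 + (1 - 1*2)) = (13 + (-4 - 8))*(-2 + (1 - 2)) = (13 - 12)*(-2 - 1) = 1*(-3) = -3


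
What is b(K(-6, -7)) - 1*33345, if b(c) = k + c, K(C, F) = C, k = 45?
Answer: -33306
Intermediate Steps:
b(c) = 45 + c
b(K(-6, -7)) - 1*33345 = (45 - 6) - 1*33345 = 39 - 33345 = -33306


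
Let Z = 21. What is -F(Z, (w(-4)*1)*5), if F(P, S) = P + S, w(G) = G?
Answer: -1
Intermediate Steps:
-F(Z, (w(-4)*1)*5) = -(21 - 4*1*5) = -(21 - 4*5) = -(21 - 20) = -1*1 = -1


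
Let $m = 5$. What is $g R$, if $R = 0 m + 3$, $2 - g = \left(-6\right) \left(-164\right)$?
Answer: $-2946$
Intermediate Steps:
$g = -982$ ($g = 2 - \left(-6\right) \left(-164\right) = 2 - 984 = -982$)
$R = 3$ ($R = 0 \cdot 5 + 3 = 0 + 3 = 3$)
$g R = \left(-982\right) 3 = -2946$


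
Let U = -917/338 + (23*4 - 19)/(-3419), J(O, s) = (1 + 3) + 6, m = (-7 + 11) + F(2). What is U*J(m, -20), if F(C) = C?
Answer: -1215345/44447 ≈ -27.344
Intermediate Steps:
m = 6 (m = (-7 + 11) + 2 = 4 + 2 = 6)
J(O, s) = 10 (J(O, s) = 4 + 6 = 10)
U = -243069/88894 (U = -917*1/338 + (92 - 19)*(-1/3419) = -917/338 + 73*(-1/3419) = -917/338 - 73/3419 = -243069/88894 ≈ -2.7344)
U*J(m, -20) = -243069/88894*10 = -1215345/44447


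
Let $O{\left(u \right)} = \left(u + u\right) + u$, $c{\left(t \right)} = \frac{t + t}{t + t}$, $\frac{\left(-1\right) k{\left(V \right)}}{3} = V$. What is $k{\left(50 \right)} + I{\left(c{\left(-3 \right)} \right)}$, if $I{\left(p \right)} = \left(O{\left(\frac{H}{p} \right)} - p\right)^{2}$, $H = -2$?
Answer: $-101$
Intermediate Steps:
$k{\left(V \right)} = - 3 V$
$c{\left(t \right)} = 1$ ($c{\left(t \right)} = \frac{2 t}{2 t} = 2 t \frac{1}{2 t} = 1$)
$O{\left(u \right)} = 3 u$ ($O{\left(u \right)} = 2 u + u = 3 u$)
$I{\left(p \right)} = \left(- p - \frac{6}{p}\right)^{2}$ ($I{\left(p \right)} = \left(3 \left(- \frac{2}{p}\right) - p\right)^{2} = \left(- \frac{6}{p} - p\right)^{2} = \left(- p - \frac{6}{p}\right)^{2}$)
$k{\left(50 \right)} + I{\left(c{\left(-3 \right)} \right)} = \left(-3\right) 50 + 1^{-2} \left(6 + 1^{2}\right)^{2} = -150 + 1 \left(6 + 1\right)^{2} = -150 + 1 \cdot 7^{2} = -150 + 1 \cdot 49 = -150 + 49 = -101$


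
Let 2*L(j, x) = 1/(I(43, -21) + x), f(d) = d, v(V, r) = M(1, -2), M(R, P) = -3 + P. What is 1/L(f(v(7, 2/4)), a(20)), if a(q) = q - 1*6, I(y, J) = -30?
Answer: -32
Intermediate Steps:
v(V, r) = -5 (v(V, r) = -3 - 2 = -5)
a(q) = -6 + q (a(q) = q - 6 = -6 + q)
L(j, x) = 1/(2*(-30 + x))
1/L(f(v(7, 2/4)), a(20)) = 1/(1/(2*(-30 + (-6 + 20)))) = 1/(1/(2*(-30 + 14))) = 1/((½)/(-16)) = 1/((½)*(-1/16)) = 1/(-1/32) = -32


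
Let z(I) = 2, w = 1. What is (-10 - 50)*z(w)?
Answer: -120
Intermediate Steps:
(-10 - 50)*z(w) = (-10 - 50)*2 = -60*2 = -120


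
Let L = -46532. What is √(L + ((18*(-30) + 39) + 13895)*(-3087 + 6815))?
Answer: 10*√498863 ≈ 7063.0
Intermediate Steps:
√(L + ((18*(-30) + 39) + 13895)*(-3087 + 6815)) = √(-46532 + ((18*(-30) + 39) + 13895)*(-3087 + 6815)) = √(-46532 + ((-540 + 39) + 13895)*3728) = √(-46532 + (-501 + 13895)*3728) = √(-46532 + 13394*3728) = √(-46532 + 49932832) = √49886300 = 10*√498863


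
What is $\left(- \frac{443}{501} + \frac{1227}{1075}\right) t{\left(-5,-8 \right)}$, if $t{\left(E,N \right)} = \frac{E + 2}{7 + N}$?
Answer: $\frac{138502}{179525} \approx 0.77149$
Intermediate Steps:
$t{\left(E,N \right)} = \frac{2 + E}{7 + N}$
$\left(- \frac{443}{501} + \frac{1227}{1075}\right) t{\left(-5,-8 \right)} = \left(- \frac{443}{501} + \frac{1227}{1075}\right) \frac{2 - 5}{7 - 8} = \left(\left(-443\right) \frac{1}{501} + 1227 \cdot \frac{1}{1075}\right) \frac{1}{-1} \left(-3\right) = \left(- \frac{443}{501} + \frac{1227}{1075}\right) \left(\left(-1\right) \left(-3\right)\right) = \frac{138502}{538575} \cdot 3 = \frac{138502}{179525}$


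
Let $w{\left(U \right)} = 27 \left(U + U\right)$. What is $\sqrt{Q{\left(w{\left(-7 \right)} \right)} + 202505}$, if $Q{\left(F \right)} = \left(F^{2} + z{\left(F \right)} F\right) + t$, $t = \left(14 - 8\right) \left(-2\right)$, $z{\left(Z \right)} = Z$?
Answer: $\sqrt{488261} \approx 698.76$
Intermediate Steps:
$t = -12$ ($t = \left(14 - 8\right) \left(-2\right) = 6 \left(-2\right) = -12$)
$w{\left(U \right)} = 54 U$ ($w{\left(U \right)} = 27 \cdot 2 U = 54 U$)
$Q{\left(F \right)} = -12 + 2 F^{2}$ ($Q{\left(F \right)} = \left(F^{2} + F F\right) - 12 = \left(F^{2} + F^{2}\right) - 12 = 2 F^{2} - 12 = -12 + 2 F^{2}$)
$\sqrt{Q{\left(w{\left(-7 \right)} \right)} + 202505} = \sqrt{\left(-12 + 2 \left(54 \left(-7\right)\right)^{2}\right) + 202505} = \sqrt{\left(-12 + 2 \left(-378\right)^{2}\right) + 202505} = \sqrt{\left(-12 + 2 \cdot 142884\right) + 202505} = \sqrt{\left(-12 + 285768\right) + 202505} = \sqrt{285756 + 202505} = \sqrt{488261}$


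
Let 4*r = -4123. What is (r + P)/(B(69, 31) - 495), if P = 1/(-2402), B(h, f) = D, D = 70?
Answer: 198069/81668 ≈ 2.4253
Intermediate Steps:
B(h, f) = 70
r = -4123/4 (r = (¼)*(-4123) = -4123/4 ≈ -1030.8)
P = -1/2402 ≈ -0.00041632
(r + P)/(B(69, 31) - 495) = (-4123/4 - 1/2402)/(70 - 495) = -4951725/4804/(-425) = -4951725/4804*(-1/425) = 198069/81668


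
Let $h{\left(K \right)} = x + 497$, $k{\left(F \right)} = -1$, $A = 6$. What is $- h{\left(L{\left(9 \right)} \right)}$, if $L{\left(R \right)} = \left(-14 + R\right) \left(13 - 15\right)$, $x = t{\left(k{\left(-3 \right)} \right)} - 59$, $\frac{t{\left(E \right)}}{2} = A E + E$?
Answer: $-424$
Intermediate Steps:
$t{\left(E \right)} = 14 E$ ($t{\left(E \right)} = 2 \left(6 E + E\right) = 2 \cdot 7 E = 14 E$)
$x = -73$ ($x = 14 \left(-1\right) - 59 = -14 - 59 = -73$)
$L{\left(R \right)} = 28 - 2 R$ ($L{\left(R \right)} = \left(-14 + R\right) \left(-2\right) = 28 - 2 R$)
$h{\left(K \right)} = 424$ ($h{\left(K \right)} = -73 + 497 = 424$)
$- h{\left(L{\left(9 \right)} \right)} = \left(-1\right) 424 = -424$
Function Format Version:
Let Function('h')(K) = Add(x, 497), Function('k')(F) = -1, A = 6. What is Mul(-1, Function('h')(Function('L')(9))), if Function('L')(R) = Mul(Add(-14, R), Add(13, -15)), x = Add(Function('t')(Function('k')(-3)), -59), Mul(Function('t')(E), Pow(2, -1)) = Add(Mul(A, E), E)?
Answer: -424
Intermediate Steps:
Function('t')(E) = Mul(14, E) (Function('t')(E) = Mul(2, Add(Mul(6, E), E)) = Mul(2, Mul(7, E)) = Mul(14, E))
x = -73 (x = Add(Mul(14, -1), -59) = Add(-14, -59) = -73)
Function('L')(R) = Add(28, Mul(-2, R)) (Function('L')(R) = Mul(Add(-14, R), -2) = Add(28, Mul(-2, R)))
Function('h')(K) = 424 (Function('h')(K) = Add(-73, 497) = 424)
Mul(-1, Function('h')(Function('L')(9))) = Mul(-1, 424) = -424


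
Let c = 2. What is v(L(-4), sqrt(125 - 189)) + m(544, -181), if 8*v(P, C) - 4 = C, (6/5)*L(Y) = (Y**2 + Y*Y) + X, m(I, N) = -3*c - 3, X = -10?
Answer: -17/2 + I ≈ -8.5 + 1.0*I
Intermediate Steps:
m(I, N) = -9 (m(I, N) = -3*2 - 3 = -6 - 3 = -9)
L(Y) = -25/3 + 5*Y**2/3 (L(Y) = 5*((Y**2 + Y*Y) - 10)/6 = 5*((Y**2 + Y**2) - 10)/6 = 5*(2*Y**2 - 10)/6 = 5*(-10 + 2*Y**2)/6 = -25/3 + 5*Y**2/3)
v(P, C) = 1/2 + C/8
v(L(-4), sqrt(125 - 189)) + m(544, -181) = (1/2 + sqrt(125 - 189)/8) - 9 = (1/2 + sqrt(-64)/8) - 9 = (1/2 + (8*I)/8) - 9 = (1/2 + I) - 9 = -17/2 + I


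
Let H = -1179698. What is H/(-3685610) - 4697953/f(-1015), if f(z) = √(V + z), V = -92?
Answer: 589849/1842805 + 4697953*I*√123/369 ≈ 0.32008 + 1.412e+5*I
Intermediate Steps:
f(z) = √(-92 + z)
H/(-3685610) - 4697953/f(-1015) = -1179698/(-3685610) - 4697953/√(-92 - 1015) = -1179698*(-1/3685610) - 4697953*(-I*√123/369) = 589849/1842805 - 4697953*(-I*√123/369) = 589849/1842805 - (-4697953)*I*√123/369 = 589849/1842805 + 4697953*I*√123/369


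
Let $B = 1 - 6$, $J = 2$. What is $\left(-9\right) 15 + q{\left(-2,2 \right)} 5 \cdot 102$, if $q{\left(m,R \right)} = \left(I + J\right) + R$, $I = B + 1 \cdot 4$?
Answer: $1395$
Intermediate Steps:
$B = -5$ ($B = 1 - 6 = -5$)
$I = -1$ ($I = -5 + 1 \cdot 4 = -5 + 4 = -1$)
$q{\left(m,R \right)} = 1 + R$ ($q{\left(m,R \right)} = \left(-1 + 2\right) + R = 1 + R$)
$\left(-9\right) 15 + q{\left(-2,2 \right)} 5 \cdot 102 = \left(-9\right) 15 + \left(1 + 2\right) 5 \cdot 102 = -135 + 3 \cdot 5 \cdot 102 = -135 + 15 \cdot 102 = -135 + 1530 = 1395$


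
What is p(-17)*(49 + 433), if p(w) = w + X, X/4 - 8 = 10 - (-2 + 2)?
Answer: 26510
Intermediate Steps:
X = 72 (X = 32 + 4*(10 - (-2 + 2)) = 32 + 4*(10 - 1*0) = 32 + 4*(10 + 0) = 32 + 4*10 = 32 + 40 = 72)
p(w) = 72 + w (p(w) = w + 72 = 72 + w)
p(-17)*(49 + 433) = (72 - 17)*(49 + 433) = 55*482 = 26510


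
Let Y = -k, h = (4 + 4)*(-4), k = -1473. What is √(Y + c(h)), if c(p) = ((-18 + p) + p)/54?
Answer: √119190/9 ≈ 38.360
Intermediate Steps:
h = -32 (h = 8*(-4) = -32)
Y = 1473 (Y = -1*(-1473) = 1473)
c(p) = -⅓ + p/27 (c(p) = (-18 + 2*p)*(1/54) = -⅓ + p/27)
√(Y + c(h)) = √(1473 + (-⅓ + (1/27)*(-32))) = √(1473 + (-⅓ - 32/27)) = √(1473 - 41/27) = √(39730/27) = √119190/9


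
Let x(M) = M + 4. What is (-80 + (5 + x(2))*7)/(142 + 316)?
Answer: -3/458 ≈ -0.0065502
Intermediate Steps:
x(M) = 4 + M
(-80 + (5 + x(2))*7)/(142 + 316) = (-80 + (5 + (4 + 2))*7)/(142 + 316) = (-80 + (5 + 6)*7)/458 = (-80 + 11*7)*(1/458) = (-80 + 77)*(1/458) = -3*1/458 = -3/458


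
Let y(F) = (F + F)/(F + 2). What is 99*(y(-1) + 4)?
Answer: 198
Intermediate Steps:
y(F) = 2*F/(2 + F) (y(F) = (2*F)/(2 + F) = 2*F/(2 + F))
99*(y(-1) + 4) = 99*(2*(-1)/(2 - 1) + 4) = 99*(2*(-1)/1 + 4) = 99*(2*(-1)*1 + 4) = 99*(-2 + 4) = 99*2 = 198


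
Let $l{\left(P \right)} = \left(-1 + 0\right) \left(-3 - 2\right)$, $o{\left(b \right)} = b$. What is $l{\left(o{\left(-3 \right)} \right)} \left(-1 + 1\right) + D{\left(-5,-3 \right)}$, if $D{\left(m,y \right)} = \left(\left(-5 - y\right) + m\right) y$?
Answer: $21$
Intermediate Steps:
$D{\left(m,y \right)} = y \left(-5 + m - y\right)$ ($D{\left(m,y \right)} = \left(-5 + m - y\right) y = y \left(-5 + m - y\right)$)
$l{\left(P \right)} = 5$ ($l{\left(P \right)} = \left(-1\right) \left(-5\right) = 5$)
$l{\left(o{\left(-3 \right)} \right)} \left(-1 + 1\right) + D{\left(-5,-3 \right)} = 5 \left(-1 + 1\right) - 3 \left(-5 - 5 - -3\right) = 5 \cdot 0 - 3 \left(-5 - 5 + 3\right) = 0 - -21 = 0 + 21 = 21$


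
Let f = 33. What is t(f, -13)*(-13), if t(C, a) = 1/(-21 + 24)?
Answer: -13/3 ≈ -4.3333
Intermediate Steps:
t(C, a) = ⅓ (t(C, a) = 1/3 = ⅓)
t(f, -13)*(-13) = (⅓)*(-13) = -13/3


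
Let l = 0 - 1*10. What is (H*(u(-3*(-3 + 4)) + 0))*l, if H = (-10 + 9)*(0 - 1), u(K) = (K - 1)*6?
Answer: 240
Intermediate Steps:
u(K) = -6 + 6*K (u(K) = (-1 + K)*6 = -6 + 6*K)
l = -10 (l = 0 - 10 = -10)
H = 1 (H = -1*(-1) = 1)
(H*(u(-3*(-3 + 4)) + 0))*l = (1*((-6 + 6*(-3*(-3 + 4))) + 0))*(-10) = (1*((-6 + 6*(-3*1)) + 0))*(-10) = (1*((-6 + 6*(-3)) + 0))*(-10) = (1*((-6 - 18) + 0))*(-10) = (1*(-24 + 0))*(-10) = (1*(-24))*(-10) = -24*(-10) = 240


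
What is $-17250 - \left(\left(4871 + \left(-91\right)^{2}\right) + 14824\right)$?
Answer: $-45226$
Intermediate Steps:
$-17250 - \left(\left(4871 + \left(-91\right)^{2}\right) + 14824\right) = -17250 - \left(\left(4871 + 8281\right) + 14824\right) = -17250 - \left(13152 + 14824\right) = -17250 - 27976 = -45226$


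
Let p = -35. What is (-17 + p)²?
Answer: 2704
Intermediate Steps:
(-17 + p)² = (-17 - 35)² = (-52)² = 2704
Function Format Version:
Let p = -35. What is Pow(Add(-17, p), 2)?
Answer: 2704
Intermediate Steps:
Pow(Add(-17, p), 2) = Pow(Add(-17, -35), 2) = Pow(-52, 2) = 2704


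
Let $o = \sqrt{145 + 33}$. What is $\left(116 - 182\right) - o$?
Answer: $-66 - \sqrt{178} \approx -79.342$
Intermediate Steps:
$o = \sqrt{178} \approx 13.342$
$\left(116 - 182\right) - o = \left(116 - 182\right) - \sqrt{178} = -66 - \sqrt{178}$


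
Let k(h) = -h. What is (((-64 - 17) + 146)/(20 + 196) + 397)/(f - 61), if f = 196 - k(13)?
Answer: 85817/31968 ≈ 2.6845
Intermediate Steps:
f = 209 (f = 196 - (-1)*13 = 196 - 1*(-13) = 196 + 13 = 209)
(((-64 - 17) + 146)/(20 + 196) + 397)/(f - 61) = (((-64 - 17) + 146)/(20 + 196) + 397)/(209 - 61) = ((-81 + 146)/216 + 397)/148 = (65*(1/216) + 397)*(1/148) = (65/216 + 397)*(1/148) = (85817/216)*(1/148) = 85817/31968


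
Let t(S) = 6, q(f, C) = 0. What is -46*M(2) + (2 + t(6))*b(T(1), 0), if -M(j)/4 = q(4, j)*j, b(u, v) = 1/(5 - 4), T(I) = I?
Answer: 8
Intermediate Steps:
b(u, v) = 1 (b(u, v) = 1/1 = 1)
M(j) = 0 (M(j) = -0*j = -4*0 = 0)
-46*M(2) + (2 + t(6))*b(T(1), 0) = -46*0 + (2 + 6)*1 = 0 + 8*1 = 0 + 8 = 8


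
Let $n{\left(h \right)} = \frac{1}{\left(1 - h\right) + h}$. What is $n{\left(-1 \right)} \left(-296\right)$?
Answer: $-296$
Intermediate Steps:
$n{\left(h \right)} = 1$ ($n{\left(h \right)} = 1^{-1} = 1$)
$n{\left(-1 \right)} \left(-296\right) = 1 \left(-296\right) = -296$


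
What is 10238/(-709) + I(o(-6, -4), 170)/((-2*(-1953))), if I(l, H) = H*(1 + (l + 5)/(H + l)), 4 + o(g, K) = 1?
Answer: -3328949153/231241059 ≈ -14.396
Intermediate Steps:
o(g, K) = -3 (o(g, K) = -4 + 1 = -3)
I(l, H) = H*(1 + (5 + l)/(H + l))
10238/(-709) + I(o(-6, -4), 170)/((-2*(-1953))) = 10238/(-709) + (170*(5 + 170 + 2*(-3))/(170 - 3))/((-2*(-1953))) = 10238*(-1/709) + (170*(5 + 170 - 6)/167)/3906 = -10238/709 + (170*(1/167)*169)*(1/3906) = -10238/709 + (28730/167)*(1/3906) = -10238/709 + 14365/326151 = -3328949153/231241059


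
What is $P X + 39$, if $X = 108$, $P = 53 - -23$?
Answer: $8247$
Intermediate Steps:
$P = 76$ ($P = 53 + 23 = 76$)
$P X + 39 = 76 \cdot 108 + 39 = 8208 + 39 = 8247$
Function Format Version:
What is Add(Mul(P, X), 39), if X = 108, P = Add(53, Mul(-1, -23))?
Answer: 8247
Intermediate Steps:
P = 76 (P = Add(53, 23) = 76)
Add(Mul(P, X), 39) = Add(Mul(76, 108), 39) = Add(8208, 39) = 8247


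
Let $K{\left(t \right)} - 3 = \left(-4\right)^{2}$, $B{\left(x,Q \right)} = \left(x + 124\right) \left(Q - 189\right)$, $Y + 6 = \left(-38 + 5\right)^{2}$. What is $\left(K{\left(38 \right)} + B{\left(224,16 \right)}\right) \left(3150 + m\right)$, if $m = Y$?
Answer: $-254763105$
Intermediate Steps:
$Y = 1083$ ($Y = -6 + \left(-38 + 5\right)^{2} = -6 + \left(-33\right)^{2} = -6 + 1089 = 1083$)
$m = 1083$
$B{\left(x,Q \right)} = \left(-189 + Q\right) \left(124 + x\right)$ ($B{\left(x,Q \right)} = \left(124 + x\right) \left(-189 + Q\right) = \left(-189 + Q\right) \left(124 + x\right)$)
$K{\left(t \right)} = 19$ ($K{\left(t \right)} = 3 + \left(-4\right)^{2} = 3 + 16 = 19$)
$\left(K{\left(38 \right)} + B{\left(224,16 \right)}\right) \left(3150 + m\right) = \left(19 + \left(-23436 - 42336 + 124 \cdot 16 + 16 \cdot 224\right)\right) \left(3150 + 1083\right) = \left(19 + \left(-23436 - 42336 + 1984 + 3584\right)\right) 4233 = \left(19 - 60204\right) 4233 = \left(-60185\right) 4233 = -254763105$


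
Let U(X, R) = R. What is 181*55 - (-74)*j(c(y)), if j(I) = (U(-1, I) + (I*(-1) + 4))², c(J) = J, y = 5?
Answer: 11139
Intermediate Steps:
j(I) = 16 (j(I) = (I + (I*(-1) + 4))² = (I + (-I + 4))² = (I + (4 - I))² = 4² = 16)
181*55 - (-74)*j(c(y)) = 181*55 - (-74)*16 = 9955 - 1*(-1184) = 9955 + 1184 = 11139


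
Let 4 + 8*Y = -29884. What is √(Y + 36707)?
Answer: √32971 ≈ 181.58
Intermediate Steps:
Y = -3736 (Y = -½ + (⅛)*(-29884) = -½ - 7471/2 = -3736)
√(Y + 36707) = √(-3736 + 36707) = √32971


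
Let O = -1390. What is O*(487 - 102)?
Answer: -535150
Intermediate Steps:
O*(487 - 102) = -1390*(487 - 102) = -1390*385 = -535150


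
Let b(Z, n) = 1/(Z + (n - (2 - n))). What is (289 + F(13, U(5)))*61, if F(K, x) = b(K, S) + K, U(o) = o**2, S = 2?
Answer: 276391/15 ≈ 18426.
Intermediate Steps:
b(Z, n) = 1/(-2 + Z + 2*n) (b(Z, n) = 1/(Z + (n + (-2 + n))) = 1/(Z + (-2 + 2*n)) = 1/(-2 + Z + 2*n))
F(K, x) = K + 1/(2 + K) (F(K, x) = 1/(-2 + K + 2*2) + K = 1/(-2 + K + 4) + K = 1/(2 + K) + K = K + 1/(2 + K))
(289 + F(13, U(5)))*61 = (289 + (1 + 13*(2 + 13))/(2 + 13))*61 = (289 + (1 + 13*15)/15)*61 = (289 + (1 + 195)/15)*61 = (289 + (1/15)*196)*61 = (289 + 196/15)*61 = (4531/15)*61 = 276391/15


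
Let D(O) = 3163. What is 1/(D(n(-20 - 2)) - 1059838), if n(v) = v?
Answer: -1/1056675 ≈ -9.4636e-7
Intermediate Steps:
1/(D(n(-20 - 2)) - 1059838) = 1/(3163 - 1059838) = 1/(-1056675) = -1/1056675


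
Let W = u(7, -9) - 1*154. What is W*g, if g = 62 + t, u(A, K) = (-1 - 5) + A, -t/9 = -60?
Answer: -92106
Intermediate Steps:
t = 540 (t = -9*(-60) = 540)
u(A, K) = -6 + A
g = 602 (g = 62 + 540 = 602)
W = -153 (W = (-6 + 7) - 1*154 = 1 - 154 = -153)
W*g = -153*602 = -92106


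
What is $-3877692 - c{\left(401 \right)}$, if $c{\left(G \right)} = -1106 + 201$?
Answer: $-3876787$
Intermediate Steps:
$c{\left(G \right)} = -905$
$-3877692 - c{\left(401 \right)} = -3877692 - -905 = -3877692 + 905 = -3876787$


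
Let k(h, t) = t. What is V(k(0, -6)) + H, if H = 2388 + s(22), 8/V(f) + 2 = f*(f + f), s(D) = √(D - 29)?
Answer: 83584/35 + I*√7 ≈ 2388.1 + 2.6458*I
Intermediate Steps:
s(D) = √(-29 + D)
V(f) = 8/(-2 + 2*f²) (V(f) = 8/(-2 + f*(f + f)) = 8/(-2 + f*(2*f)) = 8/(-2 + 2*f²))
H = 2388 + I*√7 (H = 2388 + √(-29 + 22) = 2388 + √(-7) = 2388 + I*√7 ≈ 2388.0 + 2.6458*I)
V(k(0, -6)) + H = 4/(-1 + (-6)²) + (2388 + I*√7) = 4/(-1 + 36) + (2388 + I*√7) = 4/35 + (2388 + I*√7) = 83584/35 + I*√7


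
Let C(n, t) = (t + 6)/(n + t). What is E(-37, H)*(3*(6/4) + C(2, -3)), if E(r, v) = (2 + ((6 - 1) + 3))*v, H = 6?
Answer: 90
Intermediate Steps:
C(n, t) = (6 + t)/(n + t)
E(r, v) = 10*v (E(r, v) = (2 + (5 + 3))*v = (2 + 8)*v = 10*v)
E(-37, H)*(3*(6/4) + C(2, -3)) = (10*6)*(3*(6/4) + (6 - 3)/(2 - 3)) = 60*(3*(6*(¼)) + 3/(-1)) = 60*(3*(3/2) - 1*3) = 60*(9/2 - 3) = 60*(3/2) = 90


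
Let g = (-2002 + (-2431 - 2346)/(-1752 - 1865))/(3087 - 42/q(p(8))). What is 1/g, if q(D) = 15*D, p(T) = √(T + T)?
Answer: -111631471/72364570 ≈ -1.5426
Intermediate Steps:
p(T) = √2*√T (p(T) = √(2*T) = √2*√T)
g = -72364570/111631471 (g = (-2002 + (-2431 - 2346)/(-1752 - 1865))/(3087 - 42/(15*(√2*√8))) = (-2002 - 4777/(-3617))/(3087 - 42/(15*(√2*(2*√2)))) = (-2002 - 4777*(-1/3617))/(3087 - 42/(15*4)) = (-2002 + 4777/3617)/(3087 - 42/60) = -7236457/(3617*(3087 - 42*1/60)) = -7236457/(3617*(3087 - 7/10)) = -7236457/(3617*30863/10) = -7236457/3617*10/30863 = -72364570/111631471 ≈ -0.64824)
1/g = 1/(-72364570/111631471) = -111631471/72364570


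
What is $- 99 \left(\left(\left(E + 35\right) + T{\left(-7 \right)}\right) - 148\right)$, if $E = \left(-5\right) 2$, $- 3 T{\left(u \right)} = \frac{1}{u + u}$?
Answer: $\frac{170445}{14} \approx 12175.0$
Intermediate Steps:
$T{\left(u \right)} = - \frac{1}{6 u}$ ($T{\left(u \right)} = - \frac{1}{3 \left(u + u\right)} = - \frac{1}{3 \cdot 2 u} = - \frac{\frac{1}{2} \frac{1}{u}}{3} = - \frac{1}{6 u}$)
$E = -10$
$- 99 \left(\left(\left(E + 35\right) + T{\left(-7 \right)}\right) - 148\right) = - 99 \left(\left(\left(-10 + 35\right) - \frac{1}{6 \left(-7\right)}\right) - 148\right) = - 99 \left(\left(25 - - \frac{1}{42}\right) - 148\right) = - 99 \left(\left(25 + \frac{1}{42}\right) - 148\right) = - 99 \left(\frac{1051}{42} - 148\right) = \left(-99\right) \left(- \frac{5165}{42}\right) = \frac{170445}{14}$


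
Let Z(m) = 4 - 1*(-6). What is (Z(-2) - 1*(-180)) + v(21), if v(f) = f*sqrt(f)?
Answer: 190 + 21*sqrt(21) ≈ 286.23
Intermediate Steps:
Z(m) = 10 (Z(m) = 4 + 6 = 10)
v(f) = f**(3/2)
(Z(-2) - 1*(-180)) + v(21) = (10 - 1*(-180)) + 21**(3/2) = (10 + 180) + 21*sqrt(21) = 190 + 21*sqrt(21)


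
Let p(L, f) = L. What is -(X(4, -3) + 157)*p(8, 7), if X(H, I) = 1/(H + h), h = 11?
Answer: -18848/15 ≈ -1256.5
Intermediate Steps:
X(H, I) = 1/(11 + H) (X(H, I) = 1/(H + 11) = 1/(11 + H))
-(X(4, -3) + 157)*p(8, 7) = -(1/(11 + 4) + 157)*8 = -(1/15 + 157)*8 = -2356*8/15 = -1*18848/15 = -18848/15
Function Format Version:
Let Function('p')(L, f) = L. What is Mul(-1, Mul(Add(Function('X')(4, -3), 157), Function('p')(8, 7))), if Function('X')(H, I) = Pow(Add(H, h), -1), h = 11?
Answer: Rational(-18848, 15) ≈ -1256.5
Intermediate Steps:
Function('X')(H, I) = Pow(Add(11, H), -1) (Function('X')(H, I) = Pow(Add(H, 11), -1) = Pow(Add(11, H), -1))
Mul(-1, Mul(Add(Function('X')(4, -3), 157), Function('p')(8, 7))) = Mul(-1, Mul(Add(Pow(Add(11, 4), -1), 157), 8)) = Mul(-1, Mul(Add(Pow(15, -1), 157), 8)) = Mul(-1, Mul(Add(Rational(1, 15), 157), 8)) = Mul(-1, Mul(Rational(2356, 15), 8)) = Mul(-1, Rational(18848, 15)) = Rational(-18848, 15)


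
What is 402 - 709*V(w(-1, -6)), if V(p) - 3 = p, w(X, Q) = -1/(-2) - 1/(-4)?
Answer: -9027/4 ≈ -2256.8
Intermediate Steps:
w(X, Q) = 3/4 (w(X, Q) = -1*(-1/2) - 1*(-1/4) = 1/2 + 1/4 = 3/4)
V(p) = 3 + p
402 - 709*V(w(-1, -6)) = 402 - 709*(3 + 3/4) = 402 - 709*15/4 = 402 - 10635/4 = -9027/4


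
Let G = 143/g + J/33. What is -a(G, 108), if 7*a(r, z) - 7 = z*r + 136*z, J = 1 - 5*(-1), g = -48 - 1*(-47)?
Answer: 8023/77 ≈ 104.19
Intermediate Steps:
g = -1 (g = -48 + 47 = -1)
J = 6 (J = 1 + 5 = 6)
G = -1571/11 (G = 143/(-1) + 6/33 = 143*(-1) + 6*(1/33) = -143 + 2/11 = -1571/11 ≈ -142.82)
a(r, z) = 1 + 136*z/7 + r*z/7 (a(r, z) = 1 + (z*r + 136*z)/7 = 1 + (r*z + 136*z)/7 = 1 + (136*z + r*z)/7 = 1 + (136*z/7 + r*z/7) = 1 + 136*z/7 + r*z/7)
-a(G, 108) = -(1 + (136/7)*108 + (1/7)*(-1571/11)*108) = -(1 + 14688/7 - 169668/77) = -1*(-8023/77) = 8023/77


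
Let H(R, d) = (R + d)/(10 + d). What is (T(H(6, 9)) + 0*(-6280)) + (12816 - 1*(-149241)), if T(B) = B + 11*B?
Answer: 3079263/19 ≈ 1.6207e+5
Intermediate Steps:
H(R, d) = (R + d)/(10 + d)
T(B) = 12*B
(T(H(6, 9)) + 0*(-6280)) + (12816 - 1*(-149241)) = (12*((6 + 9)/(10 + 9)) + 0*(-6280)) + (12816 - 1*(-149241)) = (12*(15/19) + 0) + (12816 + 149241) = (12*((1/19)*15) + 0) + 162057 = (12*(15/19) + 0) + 162057 = (180/19 + 0) + 162057 = 180/19 + 162057 = 3079263/19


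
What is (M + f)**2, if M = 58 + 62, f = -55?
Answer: 4225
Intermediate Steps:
M = 120
(M + f)**2 = (120 - 55)**2 = 65**2 = 4225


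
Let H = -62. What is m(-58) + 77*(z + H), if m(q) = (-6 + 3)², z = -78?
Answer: -10771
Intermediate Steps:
m(q) = 9 (m(q) = (-3)² = 9)
m(-58) + 77*(z + H) = 9 + 77*(-78 - 62) = 9 + 77*(-140) = 9 - 10780 = -10771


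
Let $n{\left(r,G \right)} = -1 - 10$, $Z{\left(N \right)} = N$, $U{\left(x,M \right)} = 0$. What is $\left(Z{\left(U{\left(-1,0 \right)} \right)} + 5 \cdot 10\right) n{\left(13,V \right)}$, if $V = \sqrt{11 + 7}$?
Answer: $-550$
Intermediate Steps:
$V = 3 \sqrt{2}$ ($V = \sqrt{18} = 3 \sqrt{2} \approx 4.2426$)
$n{\left(r,G \right)} = -11$ ($n{\left(r,G \right)} = -1 - 10 = -11$)
$\left(Z{\left(U{\left(-1,0 \right)} \right)} + 5 \cdot 10\right) n{\left(13,V \right)} = \left(0 + 5 \cdot 10\right) \left(-11\right) = \left(0 + 50\right) \left(-11\right) = 50 \left(-11\right) = -550$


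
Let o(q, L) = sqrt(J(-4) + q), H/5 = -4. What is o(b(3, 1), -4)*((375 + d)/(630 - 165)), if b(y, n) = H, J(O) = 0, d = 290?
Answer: 266*I*sqrt(5)/93 ≈ 6.3956*I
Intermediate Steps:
H = -20 (H = 5*(-4) = -20)
b(y, n) = -20
o(q, L) = sqrt(q) (o(q, L) = sqrt(0 + q) = sqrt(q))
o(b(3, 1), -4)*((375 + d)/(630 - 165)) = sqrt(-20)*((375 + 290)/(630 - 165)) = (2*I*sqrt(5))*(665/465) = (2*I*sqrt(5))*(665*(1/465)) = (2*I*sqrt(5))*(133/93) = 266*I*sqrt(5)/93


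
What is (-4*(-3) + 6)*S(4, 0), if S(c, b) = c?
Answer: 72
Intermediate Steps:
(-4*(-3) + 6)*S(4, 0) = (-4*(-3) + 6)*4 = (12 + 6)*4 = 18*4 = 72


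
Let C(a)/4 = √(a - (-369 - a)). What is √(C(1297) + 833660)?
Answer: 2*√(208415 + √2963) ≈ 913.17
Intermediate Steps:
C(a) = 4*√(369 + 2*a) (C(a) = 4*√(a - (-369 - a)) = 4*√(a + (369 + a)) = 4*√(369 + 2*a))
√(C(1297) + 833660) = √(4*√(369 + 2*1297) + 833660) = √(4*√(369 + 2594) + 833660) = √(4*√2963 + 833660) = √(833660 + 4*√2963)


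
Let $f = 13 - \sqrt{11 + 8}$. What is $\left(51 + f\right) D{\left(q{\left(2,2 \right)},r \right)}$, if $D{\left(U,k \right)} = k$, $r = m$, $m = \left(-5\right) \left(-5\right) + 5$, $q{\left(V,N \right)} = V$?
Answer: $1920 - 30 \sqrt{19} \approx 1789.2$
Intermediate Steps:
$f = 13 - \sqrt{19} \approx 8.6411$
$m = 30$ ($m = 25 + 5 = 30$)
$r = 30$
$\left(51 + f\right) D{\left(q{\left(2,2 \right)},r \right)} = \left(51 + \left(13 - \sqrt{19}\right)\right) 30 = \left(64 - \sqrt{19}\right) 30 = 1920 - 30 \sqrt{19}$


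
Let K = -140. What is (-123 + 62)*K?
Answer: 8540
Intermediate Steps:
(-123 + 62)*K = (-123 + 62)*(-140) = -61*(-140) = 8540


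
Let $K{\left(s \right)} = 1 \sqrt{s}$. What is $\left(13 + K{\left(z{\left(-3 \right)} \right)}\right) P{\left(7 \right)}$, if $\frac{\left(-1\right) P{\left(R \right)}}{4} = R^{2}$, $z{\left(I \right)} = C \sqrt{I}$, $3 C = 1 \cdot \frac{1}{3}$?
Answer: $-2548 - \frac{196 \sqrt[4]{3} \sqrt{i}}{3} \approx -2608.8 - 60.799 i$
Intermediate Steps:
$C = \frac{1}{9}$ ($C = \frac{1 \cdot \frac{1}{3}}{3} = \frac{1}{3} \cdot \frac{1}{3} = \frac{1}{9} \approx 0.11111$)
$z{\left(I \right)} = \frac{\sqrt{I}}{9}$
$P{\left(R \right)} = - 4 R^{2}$
$K{\left(s \right)} = \sqrt{s}$
$\left(13 + K{\left(z{\left(-3 \right)} \right)}\right) P{\left(7 \right)} = \left(13 + \sqrt{\frac{\sqrt{-3}}{9}}\right) \left(- 4 \cdot 7^{2}\right) = \left(13 + \sqrt{\frac{i \sqrt{3}}{9}}\right) \left(\left(-4\right) 49\right) = \left(13 + \sqrt{\frac{i \sqrt{3}}{9}}\right) \left(-196\right) = \left(13 + \frac{\sqrt[4]{3} \sqrt{i}}{3}\right) \left(-196\right) = -2548 - \frac{196 \sqrt[4]{3} \sqrt{i}}{3}$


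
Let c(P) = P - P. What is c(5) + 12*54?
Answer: 648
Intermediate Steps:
c(P) = 0
c(5) + 12*54 = 0 + 12*54 = 0 + 648 = 648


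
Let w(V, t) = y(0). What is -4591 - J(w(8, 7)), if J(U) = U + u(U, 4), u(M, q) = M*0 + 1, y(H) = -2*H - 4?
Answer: -4588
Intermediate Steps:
y(H) = -4 - 2*H
u(M, q) = 1 (u(M, q) = 0 + 1 = 1)
w(V, t) = -4 (w(V, t) = -4 - 2*0 = -4 + 0 = -4)
J(U) = 1 + U (J(U) = U + 1 = 1 + U)
-4591 - J(w(8, 7)) = -4591 - (1 - 4) = -4591 - 1*(-3) = -4591 + 3 = -4588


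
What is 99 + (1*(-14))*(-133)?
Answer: 1961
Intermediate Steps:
99 + (1*(-14))*(-133) = 99 - 14*(-133) = 99 + 1862 = 1961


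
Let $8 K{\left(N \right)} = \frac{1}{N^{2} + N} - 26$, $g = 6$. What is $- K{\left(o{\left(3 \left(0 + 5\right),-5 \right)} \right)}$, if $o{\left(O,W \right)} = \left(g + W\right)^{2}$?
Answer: $\frac{51}{16} \approx 3.1875$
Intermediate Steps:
$o{\left(O,W \right)} = \left(6 + W\right)^{2}$
$K{\left(N \right)} = - \frac{13}{4} + \frac{1}{8 \left(N + N^{2}\right)}$ ($K{\left(N \right)} = \frac{\frac{1}{N^{2} + N} - 26}{8} = \frac{\frac{1}{N + N^{2}} - 26}{8} = \frac{-26 + \frac{1}{N + N^{2}}}{8} = - \frac{13}{4} + \frac{1}{8 \left(N + N^{2}\right)}$)
$- K{\left(o{\left(3 \left(0 + 5\right),-5 \right)} \right)} = - \frac{1 - 26 \left(6 - 5\right)^{2} - 26 \left(\left(6 - 5\right)^{2}\right)^{2}}{8 \left(6 - 5\right)^{2} \left(1 + \left(6 - 5\right)^{2}\right)} = - \frac{1 - 26 \cdot 1^{2} - 26 \left(1^{2}\right)^{2}}{8 \cdot 1^{2} \left(1 + 1^{2}\right)} = - \frac{1 - 26 - 26 \cdot 1^{2}}{8 \cdot 1 \left(1 + 1\right)} = - \frac{1 \left(1 - 26 - 26\right)}{8 \cdot 2} = - \frac{1 \left(-51\right)}{8 \cdot 2} = \left(-1\right) \left(- \frac{51}{16}\right) = \frac{51}{16}$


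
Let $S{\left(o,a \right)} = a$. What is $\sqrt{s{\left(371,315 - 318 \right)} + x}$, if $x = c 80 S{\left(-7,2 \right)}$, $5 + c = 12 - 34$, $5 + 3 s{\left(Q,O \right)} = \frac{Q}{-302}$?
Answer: $\frac{i \sqrt{394190634}}{302} \approx 65.743 i$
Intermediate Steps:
$s{\left(Q,O \right)} = - \frac{5}{3} - \frac{Q}{906}$ ($s{\left(Q,O \right)} = - \frac{5}{3} + \frac{Q \frac{1}{-302}}{3} = - \frac{5}{3} + \frac{Q \left(- \frac{1}{302}\right)}{3} = - \frac{5}{3} + \frac{\left(- \frac{1}{302}\right) Q}{3} = - \frac{5}{3} - \frac{Q}{906}$)
$c = -27$ ($c = -5 + \left(12 - 34\right) = -5 - 22 = -27$)
$x = -4320$ ($x = \left(-27\right) 80 \cdot 2 = \left(-2160\right) 2 = -4320$)
$\sqrt{s{\left(371,315 - 318 \right)} + x} = \sqrt{\left(- \frac{5}{3} - \frac{371}{906}\right) - 4320} = \sqrt{- \frac{627}{302} - 4320} = \sqrt{- \frac{1305267}{302}} = \frac{i \sqrt{394190634}}{302}$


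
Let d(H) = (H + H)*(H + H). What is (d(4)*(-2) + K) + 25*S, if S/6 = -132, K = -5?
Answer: -19933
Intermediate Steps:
d(H) = 4*H**2 (d(H) = (2*H)*(2*H) = 4*H**2)
S = -792 (S = 6*(-132) = -792)
(d(4)*(-2) + K) + 25*S = ((4*4**2)*(-2) - 5) + 25*(-792) = ((4*16)*(-2) - 5) - 19800 = (64*(-2) - 5) - 19800 = (-128 - 5) - 19800 = -133 - 19800 = -19933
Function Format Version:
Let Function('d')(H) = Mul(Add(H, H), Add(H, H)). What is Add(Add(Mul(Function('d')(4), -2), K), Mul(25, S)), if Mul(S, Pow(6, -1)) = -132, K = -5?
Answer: -19933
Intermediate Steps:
Function('d')(H) = Mul(4, Pow(H, 2)) (Function('d')(H) = Mul(Mul(2, H), Mul(2, H)) = Mul(4, Pow(H, 2)))
S = -792 (S = Mul(6, -132) = -792)
Add(Add(Mul(Function('d')(4), -2), K), Mul(25, S)) = Add(Add(Mul(Mul(4, Pow(4, 2)), -2), -5), Mul(25, -792)) = Add(Add(Mul(Mul(4, 16), -2), -5), -19800) = Add(Add(Mul(64, -2), -5), -19800) = Add(Add(-128, -5), -19800) = Add(-133, -19800) = -19933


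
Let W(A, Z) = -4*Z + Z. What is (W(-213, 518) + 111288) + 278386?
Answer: 388120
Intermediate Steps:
W(A, Z) = -3*Z
(W(-213, 518) + 111288) + 278386 = (-3*518 + 111288) + 278386 = (-1554 + 111288) + 278386 = 109734 + 278386 = 388120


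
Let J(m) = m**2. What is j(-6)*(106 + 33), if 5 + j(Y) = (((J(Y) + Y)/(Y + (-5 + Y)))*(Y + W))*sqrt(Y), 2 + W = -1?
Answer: -695 + 37530*I*sqrt(6)/17 ≈ -695.0 + 5407.6*I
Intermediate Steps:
W = -3 (W = -2 - 1 = -3)
j(Y) = -5 + sqrt(Y)*(-3 + Y)*(Y + Y**2)/(-5 + 2*Y) (j(Y) = -5 + (((Y**2 + Y)/(Y + (-5 + Y)))*(Y - 3))*sqrt(Y) = -5 + (((Y + Y**2)/(-5 + 2*Y))*(-3 + Y))*sqrt(Y) = -5 + ((-3 + Y)*(Y + Y**2)/(-5 + 2*Y))*sqrt(Y) = -5 + sqrt(Y)*(-3 + Y)*(Y + Y**2)/(-5 + 2*Y))
j(-6)*(106 + 33) = ((25 + (-6)**(7/2) - 10*(-6) - (-18)*I*sqrt(6) - 72*I*sqrt(6))/(-5 + 2*(-6)))*(106 + 33) = ((25 - 216*I*sqrt(6) + 60 - (-18)*I*sqrt(6) - 72*I*sqrt(6))/(-5 - 12))*139 = ((25 - 216*I*sqrt(6) + 60 + 18*I*sqrt(6) - 72*I*sqrt(6))/(-17))*139 = -(85 - 270*I*sqrt(6))/17*139 = (-5 + 270*I*sqrt(6)/17)*139 = -695 + 37530*I*sqrt(6)/17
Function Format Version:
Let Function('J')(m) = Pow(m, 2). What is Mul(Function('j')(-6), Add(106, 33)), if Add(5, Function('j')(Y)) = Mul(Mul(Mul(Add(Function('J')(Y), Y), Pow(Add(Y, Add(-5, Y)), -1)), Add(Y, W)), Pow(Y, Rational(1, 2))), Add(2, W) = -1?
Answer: Add(-695, Mul(Rational(37530, 17), I, Pow(6, Rational(1, 2)))) ≈ Add(-695.00, Mul(5407.6, I))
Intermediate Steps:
W = -3 (W = Add(-2, -1) = -3)
Function('j')(Y) = Add(-5, Mul(Pow(Y, Rational(1, 2)), Pow(Add(-5, Mul(2, Y)), -1), Add(-3, Y), Add(Y, Pow(Y, 2)))) (Function('j')(Y) = Add(-5, Mul(Mul(Mul(Add(Pow(Y, 2), Y), Pow(Add(Y, Add(-5, Y)), -1)), Add(Y, -3)), Pow(Y, Rational(1, 2)))) = Add(-5, Mul(Mul(Mul(Add(Y, Pow(Y, 2)), Pow(Add(-5, Mul(2, Y)), -1)), Add(-3, Y)), Pow(Y, Rational(1, 2)))) = Add(-5, Mul(Mul(Mul(Pow(Add(-5, Mul(2, Y)), -1), Add(Y, Pow(Y, 2))), Add(-3, Y)), Pow(Y, Rational(1, 2)))) = Add(-5, Mul(Mul(Pow(Add(-5, Mul(2, Y)), -1), Add(-3, Y), Add(Y, Pow(Y, 2))), Pow(Y, Rational(1, 2)))) = Add(-5, Mul(Pow(Y, Rational(1, 2)), Pow(Add(-5, Mul(2, Y)), -1), Add(-3, Y), Add(Y, Pow(Y, 2)))))
Mul(Function('j')(-6), Add(106, 33)) = Mul(Mul(Pow(Add(-5, Mul(2, -6)), -1), Add(25, Pow(-6, Rational(7, 2)), Mul(-10, -6), Mul(-3, Pow(-6, Rational(3, 2))), Mul(-2, Pow(-6, Rational(5, 2))))), Add(106, 33)) = Mul(Mul(Pow(Add(-5, -12), -1), Add(25, Mul(-216, I, Pow(6, Rational(1, 2))), 60, Mul(-3, Mul(-6, I, Pow(6, Rational(1, 2)))), Mul(-2, Mul(36, I, Pow(6, Rational(1, 2)))))), 139) = Mul(Mul(Pow(-17, -1), Add(25, Mul(-216, I, Pow(6, Rational(1, 2))), 60, Mul(18, I, Pow(6, Rational(1, 2))), Mul(-72, I, Pow(6, Rational(1, 2))))), 139) = Mul(Mul(Rational(-1, 17), Add(85, Mul(-270, I, Pow(6, Rational(1, 2))))), 139) = Mul(Add(-5, Mul(Rational(270, 17), I, Pow(6, Rational(1, 2)))), 139) = Add(-695, Mul(Rational(37530, 17), I, Pow(6, Rational(1, 2))))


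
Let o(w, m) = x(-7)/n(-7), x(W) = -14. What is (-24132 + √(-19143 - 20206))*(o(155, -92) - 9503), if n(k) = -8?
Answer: 229284165 - 722095*I*√109/4 ≈ 2.2928e+8 - 1.8847e+6*I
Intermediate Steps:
o(w, m) = 7/4 (o(w, m) = -14/(-8) = -14*(-⅛) = 7/4)
(-24132 + √(-19143 - 20206))*(o(155, -92) - 9503) = (-24132 + √(-19143 - 20206))*(7/4 - 9503) = (-24132 + √(-39349))*(-38005/4) = (-24132 + 19*I*√109)*(-38005/4) = 229284165 - 722095*I*√109/4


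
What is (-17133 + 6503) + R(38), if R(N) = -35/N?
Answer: -403975/38 ≈ -10631.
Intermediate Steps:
(-17133 + 6503) + R(38) = (-17133 + 6503) - 35/38 = -10630 - 35*1/38 = -10630 - 35/38 = -403975/38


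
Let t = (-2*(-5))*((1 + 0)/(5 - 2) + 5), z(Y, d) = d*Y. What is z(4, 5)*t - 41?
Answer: 3077/3 ≈ 1025.7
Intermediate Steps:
z(Y, d) = Y*d
t = 160/3 (t = 10*(1/3 + 5) = 10*(1*(⅓) + 5) = 10*(⅓ + 5) = 10*(16/3) = 160/3 ≈ 53.333)
z(4, 5)*t - 41 = (4*5)*(160/3) - 41 = 20*(160/3) - 41 = 3200/3 - 41 = 3077/3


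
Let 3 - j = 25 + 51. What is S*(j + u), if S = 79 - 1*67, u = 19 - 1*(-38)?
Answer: -192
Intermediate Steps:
j = -73 (j = 3 - (25 + 51) = 3 - 1*76 = 3 - 76 = -73)
u = 57 (u = 19 + 38 = 57)
S = 12 (S = 79 - 67 = 12)
S*(j + u) = 12*(-73 + 57) = 12*(-16) = -192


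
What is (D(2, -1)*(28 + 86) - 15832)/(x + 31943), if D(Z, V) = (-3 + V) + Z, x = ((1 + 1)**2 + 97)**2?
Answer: -4015/10536 ≈ -0.38107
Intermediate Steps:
x = 10201 (x = (2**2 + 97)**2 = (4 + 97)**2 = 101**2 = 10201)
D(Z, V) = -3 + V + Z
(D(2, -1)*(28 + 86) - 15832)/(x + 31943) = ((-3 - 1 + 2)*(28 + 86) - 15832)/(10201 + 31943) = (-2*114 - 15832)/42144 = (-228 - 15832)*(1/42144) = -16060*1/42144 = -4015/10536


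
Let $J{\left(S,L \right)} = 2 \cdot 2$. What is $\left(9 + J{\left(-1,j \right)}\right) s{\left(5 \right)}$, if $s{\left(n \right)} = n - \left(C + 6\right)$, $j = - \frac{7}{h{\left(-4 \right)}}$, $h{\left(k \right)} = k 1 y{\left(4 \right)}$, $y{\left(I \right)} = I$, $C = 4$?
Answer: $-65$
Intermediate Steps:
$h{\left(k \right)} = 4 k$ ($h{\left(k \right)} = k 1 \cdot 4 = k 4 = 4 k$)
$j = \frac{7}{16}$ ($j = - \frac{7}{4 \left(-4\right)} = - \frac{7}{-16} = \left(-7\right) \left(- \frac{1}{16}\right) = \frac{7}{16} \approx 0.4375$)
$J{\left(S,L \right)} = 4$
$s{\left(n \right)} = -10 + n$ ($s{\left(n \right)} = n - \left(4 + 6\right) = n - 10 = -10 + n$)
$\left(9 + J{\left(-1,j \right)}\right) s{\left(5 \right)} = \left(9 + 4\right) \left(-10 + 5\right) = 13 \left(-5\right) = -65$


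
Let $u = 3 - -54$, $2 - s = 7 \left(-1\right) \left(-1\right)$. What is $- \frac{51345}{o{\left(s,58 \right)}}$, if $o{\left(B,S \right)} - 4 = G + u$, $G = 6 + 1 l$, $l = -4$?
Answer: $-815$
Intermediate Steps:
$G = 2$ ($G = 6 + 1 \left(-4\right) = 6 - 4 = 2$)
$s = -5$ ($s = 2 - 7 \left(-1\right) \left(-1\right) = 2 - \left(-7\right) \left(-1\right) = 2 - 7 = -5$)
$u = 57$ ($u = 3 + 54 = 57$)
$o{\left(B,S \right)} = 63$ ($o{\left(B,S \right)} = 4 + \left(2 + 57\right) = 4 + 59 = 63$)
$- \frac{51345}{o{\left(s,58 \right)}} = - \frac{51345}{63} = \left(-51345\right) \frac{1}{63} = -815$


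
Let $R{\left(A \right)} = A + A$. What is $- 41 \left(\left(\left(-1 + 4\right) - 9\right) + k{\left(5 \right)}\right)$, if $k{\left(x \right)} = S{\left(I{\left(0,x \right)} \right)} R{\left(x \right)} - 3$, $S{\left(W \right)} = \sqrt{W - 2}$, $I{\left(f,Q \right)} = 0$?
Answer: $369 - 410 i \sqrt{2} \approx 369.0 - 579.83 i$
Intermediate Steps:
$S{\left(W \right)} = \sqrt{-2 + W}$
$R{\left(A \right)} = 2 A$
$k{\left(x \right)} = -3 + 2 i x \sqrt{2}$ ($k{\left(x \right)} = \sqrt{-2 + 0} \cdot 2 x - 3 = \sqrt{-2} \cdot 2 x - 3 = i \sqrt{2} \cdot 2 x - 3 = 2 i x \sqrt{2} - 3 = -3 + 2 i x \sqrt{2}$)
$- 41 \left(\left(\left(-1 + 4\right) - 9\right) + k{\left(5 \right)}\right) = - 41 \left(\left(\left(-1 + 4\right) - 9\right) - \left(3 - 2 i 5 \sqrt{2}\right)\right) = - 41 \left(\left(3 - 9\right) - \left(3 - 10 i \sqrt{2}\right)\right) = - 41 \left(-6 - \left(3 - 10 i \sqrt{2}\right)\right) = - 41 \left(-9 + 10 i \sqrt{2}\right) = 369 - 410 i \sqrt{2}$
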